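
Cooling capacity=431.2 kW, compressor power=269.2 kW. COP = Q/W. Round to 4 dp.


COP = 431.2 / 269.2 = 1.6018

1.6018


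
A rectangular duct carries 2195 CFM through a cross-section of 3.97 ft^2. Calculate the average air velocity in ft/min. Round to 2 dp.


V = 2195 / 3.97 = 552.90 ft/min

552.90 ft/min


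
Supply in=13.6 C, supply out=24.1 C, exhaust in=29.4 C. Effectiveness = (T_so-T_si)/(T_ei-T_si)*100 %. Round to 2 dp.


eff = (24.1-13.6)/(29.4-13.6)*100 = 66.46 %

66.46 %


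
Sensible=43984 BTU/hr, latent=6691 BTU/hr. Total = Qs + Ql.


Qt = 43984 + 6691 = 50675 BTU/hr

50675 BTU/hr


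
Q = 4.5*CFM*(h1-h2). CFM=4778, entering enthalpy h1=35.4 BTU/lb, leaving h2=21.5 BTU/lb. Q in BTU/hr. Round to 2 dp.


Q = 4.5 * 4778 * (35.4 - 21.5) = 298863.90 BTU/hr

298863.90 BTU/hr


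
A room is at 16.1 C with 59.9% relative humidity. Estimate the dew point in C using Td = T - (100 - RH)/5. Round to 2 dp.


Td = 16.1 - (100-59.9)/5 = 8.08 C

8.08 C


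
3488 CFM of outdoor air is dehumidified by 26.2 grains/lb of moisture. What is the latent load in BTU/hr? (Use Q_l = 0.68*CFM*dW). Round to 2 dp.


Q = 0.68 * 3488 * 26.2 = 62142.21 BTU/hr

62142.21 BTU/hr


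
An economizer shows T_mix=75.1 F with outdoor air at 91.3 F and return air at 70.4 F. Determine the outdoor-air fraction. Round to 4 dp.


frac = (75.1 - 70.4) / (91.3 - 70.4) = 0.2249

0.2249


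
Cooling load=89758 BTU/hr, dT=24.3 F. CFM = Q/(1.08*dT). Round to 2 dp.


CFM = 89758 / (1.08 * 24.3) = 3420.13

3420.13 CFM


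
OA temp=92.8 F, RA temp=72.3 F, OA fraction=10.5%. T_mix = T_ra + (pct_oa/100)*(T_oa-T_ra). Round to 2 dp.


T_mix = 72.3 + (10.5/100)*(92.8-72.3) = 74.45 F

74.45 F


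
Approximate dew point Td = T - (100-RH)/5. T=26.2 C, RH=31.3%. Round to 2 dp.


Td = 26.2 - (100-31.3)/5 = 12.46 C

12.46 C


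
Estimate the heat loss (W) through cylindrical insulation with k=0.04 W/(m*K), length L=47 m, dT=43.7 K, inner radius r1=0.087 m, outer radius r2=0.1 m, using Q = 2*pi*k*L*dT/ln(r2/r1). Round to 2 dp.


Q = 2*pi*0.04*47*43.7/ln(0.1/0.087) = 3706.69 W

3706.69 W


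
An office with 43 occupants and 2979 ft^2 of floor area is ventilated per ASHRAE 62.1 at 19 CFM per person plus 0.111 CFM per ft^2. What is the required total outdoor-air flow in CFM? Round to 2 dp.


Total = 43*19 + 2979*0.111 = 1147.67 CFM

1147.67 CFM


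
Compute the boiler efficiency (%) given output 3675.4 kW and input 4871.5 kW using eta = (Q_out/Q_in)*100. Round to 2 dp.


eta = (3675.4/4871.5)*100 = 75.45 %

75.45 %


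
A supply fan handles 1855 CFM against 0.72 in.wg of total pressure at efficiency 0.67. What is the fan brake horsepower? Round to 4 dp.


BHP = 1855 * 0.72 / (6356 * 0.67) = 0.3136 hp

0.3136 hp


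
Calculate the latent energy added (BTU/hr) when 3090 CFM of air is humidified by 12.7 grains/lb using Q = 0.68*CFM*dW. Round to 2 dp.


Q = 0.68 * 3090 * 12.7 = 26685.24 BTU/hr

26685.24 BTU/hr


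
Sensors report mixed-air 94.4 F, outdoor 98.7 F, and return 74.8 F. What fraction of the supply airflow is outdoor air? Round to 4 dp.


frac = (94.4 - 74.8) / (98.7 - 74.8) = 0.8201

0.8201


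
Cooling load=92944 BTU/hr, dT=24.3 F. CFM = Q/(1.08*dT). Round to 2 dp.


CFM = 92944 / (1.08 * 24.3) = 3541.53

3541.53 CFM


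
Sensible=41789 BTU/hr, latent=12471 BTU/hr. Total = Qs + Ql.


Qt = 41789 + 12471 = 54260 BTU/hr

54260 BTU/hr


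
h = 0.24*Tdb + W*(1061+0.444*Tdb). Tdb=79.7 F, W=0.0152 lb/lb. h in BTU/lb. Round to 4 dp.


h = 0.24*79.7 + 0.0152*(1061+0.444*79.7) = 35.7931 BTU/lb

35.7931 BTU/lb


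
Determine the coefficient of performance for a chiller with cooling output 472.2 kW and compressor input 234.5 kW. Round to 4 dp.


COP = 472.2 / 234.5 = 2.0136

2.0136


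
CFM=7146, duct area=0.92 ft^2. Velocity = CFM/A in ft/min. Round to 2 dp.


V = 7146 / 0.92 = 7767.39 ft/min

7767.39 ft/min


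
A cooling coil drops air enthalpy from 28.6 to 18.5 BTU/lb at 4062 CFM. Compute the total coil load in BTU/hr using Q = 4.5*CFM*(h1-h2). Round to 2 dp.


Q = 4.5 * 4062 * (28.6 - 18.5) = 184617.90 BTU/hr

184617.90 BTU/hr


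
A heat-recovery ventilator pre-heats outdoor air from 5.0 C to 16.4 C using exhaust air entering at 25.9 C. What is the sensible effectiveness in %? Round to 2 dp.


eff = (16.4-5.0)/(25.9-5.0)*100 = 54.55 %

54.55 %


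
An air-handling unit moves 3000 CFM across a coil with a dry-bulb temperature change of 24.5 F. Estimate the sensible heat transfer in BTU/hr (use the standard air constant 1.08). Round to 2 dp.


Q = 1.08 * 3000 * 24.5 = 79380.00 BTU/hr

79380.00 BTU/hr


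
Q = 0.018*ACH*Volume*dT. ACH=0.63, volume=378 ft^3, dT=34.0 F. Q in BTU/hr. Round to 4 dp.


Q = 0.018 * 0.63 * 378 * 34.0 = 145.7417 BTU/hr

145.7417 BTU/hr


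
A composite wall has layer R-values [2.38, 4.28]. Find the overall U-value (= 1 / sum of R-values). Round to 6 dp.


R_total = 2.38 + 4.28 = 6.66
U = 1/6.66 = 0.150150

0.150150


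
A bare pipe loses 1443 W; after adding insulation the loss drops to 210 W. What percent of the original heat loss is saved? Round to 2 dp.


Savings = ((1443-210)/1443)*100 = 85.45 %

85.45 %


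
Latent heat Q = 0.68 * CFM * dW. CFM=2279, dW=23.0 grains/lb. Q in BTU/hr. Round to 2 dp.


Q = 0.68 * 2279 * 23.0 = 35643.56 BTU/hr

35643.56 BTU/hr


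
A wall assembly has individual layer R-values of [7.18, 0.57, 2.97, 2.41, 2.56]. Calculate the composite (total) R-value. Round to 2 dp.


R_total = 7.18 + 0.57 + 2.97 + 2.41 + 2.56 = 15.69

15.69


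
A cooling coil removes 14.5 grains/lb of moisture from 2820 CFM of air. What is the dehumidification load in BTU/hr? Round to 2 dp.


Q = 0.68 * 2820 * 14.5 = 27805.20 BTU/hr

27805.20 BTU/hr


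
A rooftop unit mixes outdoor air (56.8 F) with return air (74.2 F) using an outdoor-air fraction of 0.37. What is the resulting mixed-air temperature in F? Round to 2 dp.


T_mix = 0.37*56.8 + 0.63*74.2 = 67.76 F

67.76 F


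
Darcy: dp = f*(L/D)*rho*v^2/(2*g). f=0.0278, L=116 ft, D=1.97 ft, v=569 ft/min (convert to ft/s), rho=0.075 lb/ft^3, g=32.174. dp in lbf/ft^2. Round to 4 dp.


v_fps = 569/60 = 9.4833 ft/s
dp = 0.0278*(116/1.97)*0.075*9.4833^2/(2*32.174) = 0.1716 lbf/ft^2

0.1716 lbf/ft^2


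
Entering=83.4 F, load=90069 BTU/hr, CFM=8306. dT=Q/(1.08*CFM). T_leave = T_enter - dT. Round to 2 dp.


dT = 90069/(1.08*8306) = 10.0406
T_leave = 83.4 - 10.0406 = 73.36 F

73.36 F


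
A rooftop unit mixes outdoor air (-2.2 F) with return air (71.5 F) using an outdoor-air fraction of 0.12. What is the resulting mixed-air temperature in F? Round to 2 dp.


T_mix = 0.12*(-2.2) + 0.88*71.5 = 62.66 F

62.66 F


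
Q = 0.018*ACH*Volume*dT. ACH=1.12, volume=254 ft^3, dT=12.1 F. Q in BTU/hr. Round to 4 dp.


Q = 0.018 * 1.12 * 254 * 12.1 = 61.9597 BTU/hr

61.9597 BTU/hr


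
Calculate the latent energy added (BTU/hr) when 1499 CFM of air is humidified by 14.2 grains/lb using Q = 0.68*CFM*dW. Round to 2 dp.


Q = 0.68 * 1499 * 14.2 = 14474.34 BTU/hr

14474.34 BTU/hr


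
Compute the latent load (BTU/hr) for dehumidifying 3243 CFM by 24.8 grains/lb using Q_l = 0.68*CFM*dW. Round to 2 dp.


Q = 0.68 * 3243 * 24.8 = 54689.95 BTU/hr

54689.95 BTU/hr


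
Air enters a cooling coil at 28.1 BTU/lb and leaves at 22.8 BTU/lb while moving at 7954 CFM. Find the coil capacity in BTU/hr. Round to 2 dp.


Q = 4.5 * 7954 * (28.1 - 22.8) = 189702.90 BTU/hr

189702.90 BTU/hr


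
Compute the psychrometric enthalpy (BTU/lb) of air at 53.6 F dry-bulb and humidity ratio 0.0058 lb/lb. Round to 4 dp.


h = 0.24*53.6 + 0.0058*(1061+0.444*53.6) = 19.1558 BTU/lb

19.1558 BTU/lb


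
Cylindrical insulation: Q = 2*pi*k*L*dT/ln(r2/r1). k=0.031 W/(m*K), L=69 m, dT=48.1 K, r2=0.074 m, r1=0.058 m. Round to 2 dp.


Q = 2*pi*0.031*69*48.1/ln(0.074/0.058) = 2653.50 W

2653.50 W


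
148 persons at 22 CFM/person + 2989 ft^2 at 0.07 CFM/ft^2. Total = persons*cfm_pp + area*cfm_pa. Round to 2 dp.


Total = 148*22 + 2989*0.07 = 3465.23 CFM

3465.23 CFM


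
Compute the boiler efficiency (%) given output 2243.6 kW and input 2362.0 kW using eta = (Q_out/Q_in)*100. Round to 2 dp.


eta = (2243.6/2362.0)*100 = 94.99 %

94.99 %


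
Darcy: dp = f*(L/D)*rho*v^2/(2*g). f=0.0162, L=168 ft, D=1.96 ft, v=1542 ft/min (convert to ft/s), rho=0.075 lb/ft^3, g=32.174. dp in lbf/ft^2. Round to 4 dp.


v_fps = 1542/60 = 25.7 ft/s
dp = 0.0162*(168/1.96)*0.075*25.7^2/(2*32.174) = 1.0690 lbf/ft^2

1.0690 lbf/ft^2


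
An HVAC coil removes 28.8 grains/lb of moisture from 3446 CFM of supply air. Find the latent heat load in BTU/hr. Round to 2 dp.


Q = 0.68 * 3446 * 28.8 = 67486.46 BTU/hr

67486.46 BTU/hr


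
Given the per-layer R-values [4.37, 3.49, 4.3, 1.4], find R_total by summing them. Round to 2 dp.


R_total = 4.37 + 3.49 + 4.3 + 1.4 = 13.56

13.56


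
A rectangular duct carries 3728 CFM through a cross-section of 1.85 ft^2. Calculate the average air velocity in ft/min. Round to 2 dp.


V = 3728 / 1.85 = 2015.14 ft/min

2015.14 ft/min


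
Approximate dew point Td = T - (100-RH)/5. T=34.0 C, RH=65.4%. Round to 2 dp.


Td = 34.0 - (100-65.4)/5 = 27.08 C

27.08 C


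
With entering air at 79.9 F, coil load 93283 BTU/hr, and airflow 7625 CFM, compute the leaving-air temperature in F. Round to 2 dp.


dT = 93283/(1.08*7625) = 11.3276
T_leave = 79.9 - 11.3276 = 68.57 F

68.57 F


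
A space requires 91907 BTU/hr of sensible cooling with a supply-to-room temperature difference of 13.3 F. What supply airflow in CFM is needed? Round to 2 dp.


CFM = 91907 / (1.08 * 13.3) = 6398.43

6398.43 CFM


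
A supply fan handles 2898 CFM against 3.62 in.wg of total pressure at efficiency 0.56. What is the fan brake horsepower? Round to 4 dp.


BHP = 2898 * 3.62 / (6356 * 0.56) = 2.9474 hp

2.9474 hp


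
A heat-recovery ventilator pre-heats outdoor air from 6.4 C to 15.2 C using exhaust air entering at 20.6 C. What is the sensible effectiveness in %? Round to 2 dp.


eff = (15.2-6.4)/(20.6-6.4)*100 = 61.97 %

61.97 %


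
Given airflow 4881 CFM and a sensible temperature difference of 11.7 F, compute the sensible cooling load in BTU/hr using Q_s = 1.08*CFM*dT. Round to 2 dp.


Q = 1.08 * 4881 * 11.7 = 61676.32 BTU/hr

61676.32 BTU/hr


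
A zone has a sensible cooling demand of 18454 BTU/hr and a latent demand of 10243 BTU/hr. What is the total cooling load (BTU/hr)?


Qt = 18454 + 10243 = 28697 BTU/hr

28697 BTU/hr


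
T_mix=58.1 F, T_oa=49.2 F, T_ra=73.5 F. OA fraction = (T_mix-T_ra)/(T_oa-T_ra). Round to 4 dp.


frac = (58.1 - 73.5) / (49.2 - 73.5) = 0.6337

0.6337


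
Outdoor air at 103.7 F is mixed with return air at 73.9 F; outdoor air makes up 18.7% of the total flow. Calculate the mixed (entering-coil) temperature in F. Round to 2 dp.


T_mix = 73.9 + (18.7/100)*(103.7-73.9) = 79.47 F

79.47 F


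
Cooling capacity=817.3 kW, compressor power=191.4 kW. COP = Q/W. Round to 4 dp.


COP = 817.3 / 191.4 = 4.2701

4.2701


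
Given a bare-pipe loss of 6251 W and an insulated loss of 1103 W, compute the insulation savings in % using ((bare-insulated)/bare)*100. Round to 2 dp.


Savings = ((6251-1103)/6251)*100 = 82.35 %

82.35 %


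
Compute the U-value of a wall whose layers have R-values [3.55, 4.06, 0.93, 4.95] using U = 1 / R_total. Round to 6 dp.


R_total = 3.55 + 4.06 + 0.93 + 4.95 = 13.49
U = 1/13.49 = 0.074129

0.074129


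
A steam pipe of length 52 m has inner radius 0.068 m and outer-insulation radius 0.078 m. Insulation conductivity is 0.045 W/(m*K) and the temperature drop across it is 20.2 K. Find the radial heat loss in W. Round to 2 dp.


Q = 2*pi*0.045*52*20.2/ln(0.078/0.068) = 2164.66 W

2164.66 W


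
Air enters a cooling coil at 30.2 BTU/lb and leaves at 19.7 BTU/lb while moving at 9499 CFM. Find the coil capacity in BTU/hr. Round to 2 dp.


Q = 4.5 * 9499 * (30.2 - 19.7) = 448827.75 BTU/hr

448827.75 BTU/hr


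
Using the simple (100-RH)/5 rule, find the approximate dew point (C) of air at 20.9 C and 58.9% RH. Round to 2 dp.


Td = 20.9 - (100-58.9)/5 = 12.68 C

12.68 C


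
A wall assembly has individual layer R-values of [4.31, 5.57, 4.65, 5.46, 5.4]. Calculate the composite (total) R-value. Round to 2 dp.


R_total = 4.31 + 5.57 + 4.65 + 5.46 + 5.4 = 25.39

25.39


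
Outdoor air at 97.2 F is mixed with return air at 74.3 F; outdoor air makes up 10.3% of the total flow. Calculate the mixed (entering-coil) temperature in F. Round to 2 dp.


T_mix = 74.3 + (10.3/100)*(97.2-74.3) = 76.66 F

76.66 F


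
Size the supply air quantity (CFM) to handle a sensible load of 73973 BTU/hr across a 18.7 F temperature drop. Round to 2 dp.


CFM = 73973 / (1.08 * 18.7) = 3662.76

3662.76 CFM


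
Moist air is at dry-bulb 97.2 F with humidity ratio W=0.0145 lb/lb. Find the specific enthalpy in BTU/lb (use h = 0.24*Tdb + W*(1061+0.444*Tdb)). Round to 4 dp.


h = 0.24*97.2 + 0.0145*(1061+0.444*97.2) = 39.3383 BTU/lb

39.3383 BTU/lb


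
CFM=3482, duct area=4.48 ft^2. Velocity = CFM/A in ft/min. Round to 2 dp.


V = 3482 / 4.48 = 777.23 ft/min

777.23 ft/min


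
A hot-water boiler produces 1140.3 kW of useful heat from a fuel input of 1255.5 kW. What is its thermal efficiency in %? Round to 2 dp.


eta = (1140.3/1255.5)*100 = 90.82 %

90.82 %


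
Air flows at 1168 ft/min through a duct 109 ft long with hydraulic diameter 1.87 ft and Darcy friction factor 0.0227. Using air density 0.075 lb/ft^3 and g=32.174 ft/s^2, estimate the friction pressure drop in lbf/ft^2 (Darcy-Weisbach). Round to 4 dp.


v_fps = 1168/60 = 19.4667 ft/s
dp = 0.0227*(109/1.87)*0.075*19.4667^2/(2*32.174) = 0.5844 lbf/ft^2

0.5844 lbf/ft^2


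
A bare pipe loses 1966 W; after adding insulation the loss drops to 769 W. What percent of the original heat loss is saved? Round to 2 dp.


Savings = ((1966-769)/1966)*100 = 60.89 %

60.89 %


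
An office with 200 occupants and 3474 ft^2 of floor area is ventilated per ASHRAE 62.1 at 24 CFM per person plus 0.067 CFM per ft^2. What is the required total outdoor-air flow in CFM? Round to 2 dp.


Total = 200*24 + 3474*0.067 = 5032.76 CFM

5032.76 CFM


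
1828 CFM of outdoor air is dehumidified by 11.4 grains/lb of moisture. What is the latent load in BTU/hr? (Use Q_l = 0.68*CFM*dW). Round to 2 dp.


Q = 0.68 * 1828 * 11.4 = 14170.66 BTU/hr

14170.66 BTU/hr


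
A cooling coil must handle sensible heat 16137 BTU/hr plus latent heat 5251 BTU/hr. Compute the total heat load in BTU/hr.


Qt = 16137 + 5251 = 21388 BTU/hr

21388 BTU/hr


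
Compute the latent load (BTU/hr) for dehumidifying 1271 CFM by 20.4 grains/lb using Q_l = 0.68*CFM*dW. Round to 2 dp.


Q = 0.68 * 1271 * 20.4 = 17631.31 BTU/hr

17631.31 BTU/hr


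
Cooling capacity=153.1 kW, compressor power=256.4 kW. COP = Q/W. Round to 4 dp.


COP = 153.1 / 256.4 = 0.5971

0.5971


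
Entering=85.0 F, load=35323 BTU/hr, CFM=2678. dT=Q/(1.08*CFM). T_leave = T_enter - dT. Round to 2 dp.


dT = 35323/(1.08*2678) = 12.2130
T_leave = 85.0 - 12.2130 = 72.79 F

72.79 F


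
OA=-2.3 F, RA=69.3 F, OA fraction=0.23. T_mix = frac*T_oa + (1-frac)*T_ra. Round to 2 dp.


T_mix = 0.23*(-2.3) + 0.77*69.3 = 52.83 F

52.83 F


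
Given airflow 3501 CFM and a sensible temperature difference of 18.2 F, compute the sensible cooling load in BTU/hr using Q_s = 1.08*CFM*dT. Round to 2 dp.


Q = 1.08 * 3501 * 18.2 = 68815.66 BTU/hr

68815.66 BTU/hr


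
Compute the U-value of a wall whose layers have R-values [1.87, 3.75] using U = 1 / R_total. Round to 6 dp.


R_total = 1.87 + 3.75 = 5.62
U = 1/5.62 = 0.177936

0.177936


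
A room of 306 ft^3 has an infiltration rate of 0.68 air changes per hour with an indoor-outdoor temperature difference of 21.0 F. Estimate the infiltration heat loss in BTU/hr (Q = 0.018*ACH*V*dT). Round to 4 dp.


Q = 0.018 * 0.68 * 306 * 21.0 = 78.6542 BTU/hr

78.6542 BTU/hr


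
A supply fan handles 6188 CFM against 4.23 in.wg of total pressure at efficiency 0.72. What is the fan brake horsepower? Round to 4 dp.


BHP = 6188 * 4.23 / (6356 * 0.72) = 5.7197 hp

5.7197 hp


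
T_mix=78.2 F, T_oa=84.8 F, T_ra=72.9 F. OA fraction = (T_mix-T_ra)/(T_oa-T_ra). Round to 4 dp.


frac = (78.2 - 72.9) / (84.8 - 72.9) = 0.4454

0.4454


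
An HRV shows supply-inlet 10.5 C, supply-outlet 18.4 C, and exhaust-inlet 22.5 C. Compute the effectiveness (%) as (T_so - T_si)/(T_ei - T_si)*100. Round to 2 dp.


eff = (18.4-10.5)/(22.5-10.5)*100 = 65.83 %

65.83 %


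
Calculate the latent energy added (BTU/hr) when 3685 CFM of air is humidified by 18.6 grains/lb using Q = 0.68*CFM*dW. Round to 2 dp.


Q = 0.68 * 3685 * 18.6 = 46607.88 BTU/hr

46607.88 BTU/hr


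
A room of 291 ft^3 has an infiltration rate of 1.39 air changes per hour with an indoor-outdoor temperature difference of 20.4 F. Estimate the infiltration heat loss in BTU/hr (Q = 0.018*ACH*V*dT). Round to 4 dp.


Q = 0.018 * 1.39 * 291 * 20.4 = 148.5287 BTU/hr

148.5287 BTU/hr


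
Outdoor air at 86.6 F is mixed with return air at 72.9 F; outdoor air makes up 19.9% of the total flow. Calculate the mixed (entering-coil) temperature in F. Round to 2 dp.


T_mix = 72.9 + (19.9/100)*(86.6-72.9) = 75.63 F

75.63 F


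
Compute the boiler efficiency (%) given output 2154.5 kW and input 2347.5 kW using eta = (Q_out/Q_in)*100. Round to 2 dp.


eta = (2154.5/2347.5)*100 = 91.78 %

91.78 %


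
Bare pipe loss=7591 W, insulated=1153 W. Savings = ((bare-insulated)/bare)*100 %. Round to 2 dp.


Savings = ((7591-1153)/7591)*100 = 84.81 %

84.81 %


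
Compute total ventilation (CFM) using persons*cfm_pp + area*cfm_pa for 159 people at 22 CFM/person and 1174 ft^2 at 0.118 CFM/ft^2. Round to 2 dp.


Total = 159*22 + 1174*0.118 = 3636.53 CFM

3636.53 CFM


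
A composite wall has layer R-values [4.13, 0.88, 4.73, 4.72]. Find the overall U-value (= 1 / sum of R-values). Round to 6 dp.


R_total = 4.13 + 0.88 + 4.73 + 4.72 = 14.46
U = 1/14.46 = 0.069156

0.069156


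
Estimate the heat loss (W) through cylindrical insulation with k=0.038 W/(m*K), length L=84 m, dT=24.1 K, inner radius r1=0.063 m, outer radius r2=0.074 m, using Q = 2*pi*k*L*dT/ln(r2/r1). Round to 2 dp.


Q = 2*pi*0.038*84*24.1/ln(0.074/0.063) = 3003.46 W

3003.46 W


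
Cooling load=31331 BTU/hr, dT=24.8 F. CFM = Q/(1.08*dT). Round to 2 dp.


CFM = 31331 / (1.08 * 24.8) = 1169.77

1169.77 CFM


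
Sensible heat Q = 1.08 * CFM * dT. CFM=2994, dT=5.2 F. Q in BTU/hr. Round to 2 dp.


Q = 1.08 * 2994 * 5.2 = 16814.30 BTU/hr

16814.30 BTU/hr


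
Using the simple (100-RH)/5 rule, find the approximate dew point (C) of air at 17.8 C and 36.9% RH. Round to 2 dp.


Td = 17.8 - (100-36.9)/5 = 5.18 C

5.18 C


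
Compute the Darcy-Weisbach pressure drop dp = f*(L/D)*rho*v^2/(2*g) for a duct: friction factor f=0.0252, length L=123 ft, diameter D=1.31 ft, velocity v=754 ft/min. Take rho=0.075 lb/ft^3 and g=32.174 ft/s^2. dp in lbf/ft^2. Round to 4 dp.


v_fps = 754/60 = 12.5667 ft/s
dp = 0.0252*(123/1.31)*0.075*12.5667^2/(2*32.174) = 0.4355 lbf/ft^2

0.4355 lbf/ft^2


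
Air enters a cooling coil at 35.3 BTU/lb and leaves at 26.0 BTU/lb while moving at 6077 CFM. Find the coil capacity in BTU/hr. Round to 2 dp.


Q = 4.5 * 6077 * (35.3 - 26.0) = 254322.45 BTU/hr

254322.45 BTU/hr


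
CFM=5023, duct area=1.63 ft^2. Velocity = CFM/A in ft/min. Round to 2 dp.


V = 5023 / 1.63 = 3081.60 ft/min

3081.60 ft/min


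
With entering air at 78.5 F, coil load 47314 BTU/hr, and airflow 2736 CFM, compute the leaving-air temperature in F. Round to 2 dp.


dT = 47314/(1.08*2736) = 16.0122
T_leave = 78.5 - 16.0122 = 62.49 F

62.49 F


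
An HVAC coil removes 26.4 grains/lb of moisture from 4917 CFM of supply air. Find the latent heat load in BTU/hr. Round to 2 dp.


Q = 0.68 * 4917 * 26.4 = 88269.98 BTU/hr

88269.98 BTU/hr


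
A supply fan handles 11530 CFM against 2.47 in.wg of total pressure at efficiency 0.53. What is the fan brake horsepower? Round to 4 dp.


BHP = 11530 * 2.47 / (6356 * 0.53) = 8.4541 hp

8.4541 hp


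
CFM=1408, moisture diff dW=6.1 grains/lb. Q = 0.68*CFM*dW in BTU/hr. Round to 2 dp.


Q = 0.68 * 1408 * 6.1 = 5840.38 BTU/hr

5840.38 BTU/hr


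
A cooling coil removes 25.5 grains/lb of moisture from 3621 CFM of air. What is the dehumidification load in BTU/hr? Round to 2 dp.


Q = 0.68 * 3621 * 25.5 = 62788.14 BTU/hr

62788.14 BTU/hr


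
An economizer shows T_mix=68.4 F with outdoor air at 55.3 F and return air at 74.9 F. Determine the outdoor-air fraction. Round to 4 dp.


frac = (68.4 - 74.9) / (55.3 - 74.9) = 0.3316

0.3316


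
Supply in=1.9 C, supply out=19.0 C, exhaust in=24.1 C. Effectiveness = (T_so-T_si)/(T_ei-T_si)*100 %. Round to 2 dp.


eff = (19.0-1.9)/(24.1-1.9)*100 = 77.03 %

77.03 %


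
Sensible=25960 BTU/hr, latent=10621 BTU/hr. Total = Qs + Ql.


Qt = 25960 + 10621 = 36581 BTU/hr

36581 BTU/hr


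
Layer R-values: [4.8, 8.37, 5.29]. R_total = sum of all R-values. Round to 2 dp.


R_total = 4.8 + 8.37 + 5.29 = 18.46

18.46


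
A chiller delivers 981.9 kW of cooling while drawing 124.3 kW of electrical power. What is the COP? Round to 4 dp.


COP = 981.9 / 124.3 = 7.8994

7.8994


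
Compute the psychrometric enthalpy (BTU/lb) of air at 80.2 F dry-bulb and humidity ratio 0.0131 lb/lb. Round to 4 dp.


h = 0.24*80.2 + 0.0131*(1061+0.444*80.2) = 33.6136 BTU/lb

33.6136 BTU/lb


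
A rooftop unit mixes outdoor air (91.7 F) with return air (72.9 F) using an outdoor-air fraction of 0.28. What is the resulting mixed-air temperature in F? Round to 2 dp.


T_mix = 0.28*91.7 + 0.72*72.9 = 78.16 F

78.16 F


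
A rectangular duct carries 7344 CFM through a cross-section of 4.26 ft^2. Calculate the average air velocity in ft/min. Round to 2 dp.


V = 7344 / 4.26 = 1723.94 ft/min

1723.94 ft/min


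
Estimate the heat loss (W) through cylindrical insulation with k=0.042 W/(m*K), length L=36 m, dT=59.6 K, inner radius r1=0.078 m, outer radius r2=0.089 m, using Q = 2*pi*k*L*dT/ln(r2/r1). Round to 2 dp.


Q = 2*pi*0.042*36*59.6/ln(0.089/0.078) = 4291.83 W

4291.83 W


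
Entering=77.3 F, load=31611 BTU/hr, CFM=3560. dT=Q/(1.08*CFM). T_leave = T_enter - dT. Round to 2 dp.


dT = 31611/(1.08*3560) = 8.2218
T_leave = 77.3 - 8.2218 = 69.08 F

69.08 F


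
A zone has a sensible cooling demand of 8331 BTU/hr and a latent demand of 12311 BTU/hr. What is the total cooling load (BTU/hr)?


Qt = 8331 + 12311 = 20642 BTU/hr

20642 BTU/hr


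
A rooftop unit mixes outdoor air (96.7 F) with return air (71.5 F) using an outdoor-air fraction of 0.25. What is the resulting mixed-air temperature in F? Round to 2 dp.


T_mix = 0.25*96.7 + 0.75*71.5 = 77.80 F

77.80 F


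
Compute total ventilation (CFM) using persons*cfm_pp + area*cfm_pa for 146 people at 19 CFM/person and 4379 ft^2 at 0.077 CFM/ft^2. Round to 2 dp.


Total = 146*19 + 4379*0.077 = 3111.18 CFM

3111.18 CFM


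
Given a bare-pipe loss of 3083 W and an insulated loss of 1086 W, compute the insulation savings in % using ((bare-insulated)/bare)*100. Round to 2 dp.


Savings = ((3083-1086)/3083)*100 = 64.77 %

64.77 %


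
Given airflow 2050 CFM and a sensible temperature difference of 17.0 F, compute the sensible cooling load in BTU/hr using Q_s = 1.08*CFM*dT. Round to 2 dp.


Q = 1.08 * 2050 * 17.0 = 37638.00 BTU/hr

37638.00 BTU/hr


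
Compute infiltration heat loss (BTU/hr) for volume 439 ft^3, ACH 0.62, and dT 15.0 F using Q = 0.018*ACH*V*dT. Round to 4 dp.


Q = 0.018 * 0.62 * 439 * 15.0 = 73.4886 BTU/hr

73.4886 BTU/hr


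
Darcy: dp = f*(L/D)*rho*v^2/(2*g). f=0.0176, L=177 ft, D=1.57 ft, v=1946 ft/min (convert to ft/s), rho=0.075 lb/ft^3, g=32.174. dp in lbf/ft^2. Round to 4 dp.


v_fps = 1946/60 = 32.4333 ft/s
dp = 0.0176*(177/1.57)*0.075*32.4333^2/(2*32.174) = 2.4327 lbf/ft^2

2.4327 lbf/ft^2


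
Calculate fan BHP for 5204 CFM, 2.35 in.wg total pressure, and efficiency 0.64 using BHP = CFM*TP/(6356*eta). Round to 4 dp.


BHP = 5204 * 2.35 / (6356 * 0.64) = 3.0064 hp

3.0064 hp


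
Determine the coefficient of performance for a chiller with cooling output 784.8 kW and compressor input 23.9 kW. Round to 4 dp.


COP = 784.8 / 23.9 = 32.8368

32.8368


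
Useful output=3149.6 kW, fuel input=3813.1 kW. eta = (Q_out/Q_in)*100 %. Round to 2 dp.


eta = (3149.6/3813.1)*100 = 82.60 %

82.60 %


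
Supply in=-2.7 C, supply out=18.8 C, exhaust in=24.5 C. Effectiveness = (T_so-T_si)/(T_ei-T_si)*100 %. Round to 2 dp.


eff = (18.8-(-2.7))/(24.5-(-2.7))*100 = 79.04 %

79.04 %


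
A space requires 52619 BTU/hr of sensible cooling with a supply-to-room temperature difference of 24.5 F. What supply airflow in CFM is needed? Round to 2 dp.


CFM = 52619 / (1.08 * 24.5) = 1988.62

1988.62 CFM


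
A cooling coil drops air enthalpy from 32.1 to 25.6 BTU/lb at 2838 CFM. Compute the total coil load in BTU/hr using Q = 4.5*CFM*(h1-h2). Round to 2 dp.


Q = 4.5 * 2838 * (32.1 - 25.6) = 83011.50 BTU/hr

83011.50 BTU/hr


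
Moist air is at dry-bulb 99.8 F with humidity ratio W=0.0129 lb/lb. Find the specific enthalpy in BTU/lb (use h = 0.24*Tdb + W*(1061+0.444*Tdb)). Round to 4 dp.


h = 0.24*99.8 + 0.0129*(1061+0.444*99.8) = 38.2105 BTU/lb

38.2105 BTU/lb


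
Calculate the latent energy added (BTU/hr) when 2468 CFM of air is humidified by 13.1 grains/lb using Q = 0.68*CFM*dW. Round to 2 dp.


Q = 0.68 * 2468 * 13.1 = 21984.94 BTU/hr

21984.94 BTU/hr


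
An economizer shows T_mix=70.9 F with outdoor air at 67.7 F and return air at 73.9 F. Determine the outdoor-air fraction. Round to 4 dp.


frac = (70.9 - 73.9) / (67.7 - 73.9) = 0.4839

0.4839


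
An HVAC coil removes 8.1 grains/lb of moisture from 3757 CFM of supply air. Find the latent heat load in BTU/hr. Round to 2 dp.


Q = 0.68 * 3757 * 8.1 = 20693.56 BTU/hr

20693.56 BTU/hr


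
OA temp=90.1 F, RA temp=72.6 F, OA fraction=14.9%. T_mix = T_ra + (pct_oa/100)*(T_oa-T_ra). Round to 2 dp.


T_mix = 72.6 + (14.9/100)*(90.1-72.6) = 75.21 F

75.21 F


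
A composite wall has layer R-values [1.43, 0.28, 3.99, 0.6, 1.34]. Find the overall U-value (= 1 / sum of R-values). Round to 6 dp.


R_total = 1.43 + 0.28 + 3.99 + 0.6 + 1.34 = 7.64
U = 1/7.64 = 0.130890

0.130890


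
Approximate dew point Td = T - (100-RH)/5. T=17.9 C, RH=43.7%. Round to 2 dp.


Td = 17.9 - (100-43.7)/5 = 6.64 C

6.64 C


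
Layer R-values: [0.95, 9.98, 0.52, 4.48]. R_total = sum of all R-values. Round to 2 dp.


R_total = 0.95 + 9.98 + 0.52 + 4.48 = 15.93

15.93


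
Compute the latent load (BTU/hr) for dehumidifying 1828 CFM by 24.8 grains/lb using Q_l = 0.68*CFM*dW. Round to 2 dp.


Q = 0.68 * 1828 * 24.8 = 30827.39 BTU/hr

30827.39 BTU/hr


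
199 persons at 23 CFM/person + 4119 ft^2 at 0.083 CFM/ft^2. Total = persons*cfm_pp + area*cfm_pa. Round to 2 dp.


Total = 199*23 + 4119*0.083 = 4918.88 CFM

4918.88 CFM


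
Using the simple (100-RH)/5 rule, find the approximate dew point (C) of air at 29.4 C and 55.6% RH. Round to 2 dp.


Td = 29.4 - (100-55.6)/5 = 20.52 C

20.52 C


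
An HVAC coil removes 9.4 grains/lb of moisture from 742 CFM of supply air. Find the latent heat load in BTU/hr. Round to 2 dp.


Q = 0.68 * 742 * 9.4 = 4742.86 BTU/hr

4742.86 BTU/hr


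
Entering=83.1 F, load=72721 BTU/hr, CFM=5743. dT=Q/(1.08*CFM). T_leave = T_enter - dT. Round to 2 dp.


dT = 72721/(1.08*5743) = 11.7246
T_leave = 83.1 - 11.7246 = 71.38 F

71.38 F


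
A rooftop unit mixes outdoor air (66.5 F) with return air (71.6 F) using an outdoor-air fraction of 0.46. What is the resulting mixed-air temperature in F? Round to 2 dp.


T_mix = 0.46*66.5 + 0.54*71.6 = 69.25 F

69.25 F


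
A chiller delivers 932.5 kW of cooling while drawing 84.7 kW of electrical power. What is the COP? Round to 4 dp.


COP = 932.5 / 84.7 = 11.0094

11.0094


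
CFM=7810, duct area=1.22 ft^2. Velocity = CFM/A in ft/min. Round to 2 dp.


V = 7810 / 1.22 = 6401.64 ft/min

6401.64 ft/min


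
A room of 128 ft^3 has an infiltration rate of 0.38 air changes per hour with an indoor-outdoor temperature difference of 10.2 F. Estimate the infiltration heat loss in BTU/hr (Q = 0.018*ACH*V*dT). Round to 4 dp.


Q = 0.018 * 0.38 * 128 * 10.2 = 8.9303 BTU/hr

8.9303 BTU/hr


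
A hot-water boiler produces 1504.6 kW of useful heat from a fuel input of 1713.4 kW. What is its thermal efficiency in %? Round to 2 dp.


eta = (1504.6/1713.4)*100 = 87.81 %

87.81 %


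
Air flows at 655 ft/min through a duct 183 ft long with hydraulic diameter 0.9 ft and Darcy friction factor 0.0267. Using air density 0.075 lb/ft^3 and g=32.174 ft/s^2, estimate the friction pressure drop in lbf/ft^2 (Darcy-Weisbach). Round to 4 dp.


v_fps = 655/60 = 10.9167 ft/s
dp = 0.0267*(183/0.9)*0.075*10.9167^2/(2*32.174) = 0.7541 lbf/ft^2

0.7541 lbf/ft^2


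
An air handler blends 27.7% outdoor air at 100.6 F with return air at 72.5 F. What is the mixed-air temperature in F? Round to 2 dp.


T_mix = 72.5 + (27.7/100)*(100.6-72.5) = 80.28 F

80.28 F


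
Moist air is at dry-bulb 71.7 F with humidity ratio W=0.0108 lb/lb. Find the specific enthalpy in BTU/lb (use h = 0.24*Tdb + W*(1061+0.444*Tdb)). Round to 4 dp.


h = 0.24*71.7 + 0.0108*(1061+0.444*71.7) = 29.0106 BTU/lb

29.0106 BTU/lb


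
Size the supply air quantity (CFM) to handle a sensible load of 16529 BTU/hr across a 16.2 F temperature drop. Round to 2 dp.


CFM = 16529 / (1.08 * 16.2) = 944.73

944.73 CFM


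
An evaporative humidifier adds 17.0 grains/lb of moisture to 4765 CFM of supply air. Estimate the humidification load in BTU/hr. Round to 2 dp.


Q = 0.68 * 4765 * 17.0 = 55083.40 BTU/hr

55083.40 BTU/hr


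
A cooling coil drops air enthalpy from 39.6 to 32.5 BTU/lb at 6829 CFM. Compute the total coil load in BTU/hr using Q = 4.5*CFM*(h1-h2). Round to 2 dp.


Q = 4.5 * 6829 * (39.6 - 32.5) = 218186.55 BTU/hr

218186.55 BTU/hr


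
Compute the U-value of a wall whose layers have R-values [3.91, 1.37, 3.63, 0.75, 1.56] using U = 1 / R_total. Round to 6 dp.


R_total = 3.91 + 1.37 + 3.63 + 0.75 + 1.56 = 11.22
U = 1/11.22 = 0.089127

0.089127


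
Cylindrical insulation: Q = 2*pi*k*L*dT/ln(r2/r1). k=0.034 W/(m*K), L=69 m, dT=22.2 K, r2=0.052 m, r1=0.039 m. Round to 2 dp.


Q = 2*pi*0.034*69*22.2/ln(0.052/0.039) = 1137.49 W

1137.49 W


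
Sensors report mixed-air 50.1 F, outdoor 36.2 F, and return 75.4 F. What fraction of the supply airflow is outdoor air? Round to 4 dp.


frac = (50.1 - 75.4) / (36.2 - 75.4) = 0.6454

0.6454


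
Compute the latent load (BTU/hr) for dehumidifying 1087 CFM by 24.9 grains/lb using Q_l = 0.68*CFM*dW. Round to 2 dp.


Q = 0.68 * 1087 * 24.9 = 18405.08 BTU/hr

18405.08 BTU/hr


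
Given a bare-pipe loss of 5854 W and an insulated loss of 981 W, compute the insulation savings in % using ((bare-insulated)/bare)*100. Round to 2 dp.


Savings = ((5854-981)/5854)*100 = 83.24 %

83.24 %


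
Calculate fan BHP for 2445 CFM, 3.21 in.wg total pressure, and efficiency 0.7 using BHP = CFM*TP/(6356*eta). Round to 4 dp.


BHP = 2445 * 3.21 / (6356 * 0.7) = 1.7640 hp

1.7640 hp


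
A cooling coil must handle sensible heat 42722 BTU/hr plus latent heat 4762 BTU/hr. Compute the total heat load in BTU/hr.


Qt = 42722 + 4762 = 47484 BTU/hr

47484 BTU/hr


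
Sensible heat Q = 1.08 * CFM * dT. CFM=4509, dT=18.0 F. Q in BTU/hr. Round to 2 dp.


Q = 1.08 * 4509 * 18.0 = 87654.96 BTU/hr

87654.96 BTU/hr


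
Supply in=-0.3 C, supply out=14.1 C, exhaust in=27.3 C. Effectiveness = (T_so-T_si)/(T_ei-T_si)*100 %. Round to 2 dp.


eff = (14.1-(-0.3))/(27.3-(-0.3))*100 = 52.17 %

52.17 %


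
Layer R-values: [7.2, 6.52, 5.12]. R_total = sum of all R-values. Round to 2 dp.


R_total = 7.2 + 6.52 + 5.12 = 18.84

18.84


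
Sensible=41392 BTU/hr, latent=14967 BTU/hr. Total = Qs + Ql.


Qt = 41392 + 14967 = 56359 BTU/hr

56359 BTU/hr


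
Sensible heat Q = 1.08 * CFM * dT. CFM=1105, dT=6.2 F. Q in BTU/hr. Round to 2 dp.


Q = 1.08 * 1105 * 6.2 = 7399.08 BTU/hr

7399.08 BTU/hr


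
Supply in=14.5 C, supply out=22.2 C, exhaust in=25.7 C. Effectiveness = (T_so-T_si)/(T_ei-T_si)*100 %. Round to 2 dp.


eff = (22.2-14.5)/(25.7-14.5)*100 = 68.75 %

68.75 %


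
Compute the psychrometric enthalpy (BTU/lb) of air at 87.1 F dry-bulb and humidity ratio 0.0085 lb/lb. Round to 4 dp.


h = 0.24*87.1 + 0.0085*(1061+0.444*87.1) = 30.2512 BTU/lb

30.2512 BTU/lb


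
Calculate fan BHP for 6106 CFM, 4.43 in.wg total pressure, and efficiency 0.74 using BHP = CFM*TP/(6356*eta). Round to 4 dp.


BHP = 6106 * 4.43 / (6356 * 0.74) = 5.7510 hp

5.7510 hp


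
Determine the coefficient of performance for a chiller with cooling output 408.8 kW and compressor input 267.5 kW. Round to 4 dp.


COP = 408.8 / 267.5 = 1.5282

1.5282


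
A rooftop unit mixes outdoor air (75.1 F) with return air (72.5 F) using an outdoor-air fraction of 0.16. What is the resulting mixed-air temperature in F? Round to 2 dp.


T_mix = 0.16*75.1 + 0.84*72.5 = 72.92 F

72.92 F


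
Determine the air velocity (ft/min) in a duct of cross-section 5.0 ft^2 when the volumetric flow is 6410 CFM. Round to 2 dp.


V = 6410 / 5.0 = 1282.00 ft/min

1282.00 ft/min


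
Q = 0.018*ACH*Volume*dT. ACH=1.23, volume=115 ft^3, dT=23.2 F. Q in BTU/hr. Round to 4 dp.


Q = 0.018 * 1.23 * 115 * 23.2 = 59.0695 BTU/hr

59.0695 BTU/hr


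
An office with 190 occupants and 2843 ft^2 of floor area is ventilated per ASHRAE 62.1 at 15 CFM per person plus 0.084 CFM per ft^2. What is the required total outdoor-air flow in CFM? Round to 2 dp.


Total = 190*15 + 2843*0.084 = 3088.81 CFM

3088.81 CFM


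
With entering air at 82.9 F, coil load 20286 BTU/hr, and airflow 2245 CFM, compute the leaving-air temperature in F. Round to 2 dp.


dT = 20286/(1.08*2245) = 8.3667
T_leave = 82.9 - 8.3667 = 74.53 F

74.53 F


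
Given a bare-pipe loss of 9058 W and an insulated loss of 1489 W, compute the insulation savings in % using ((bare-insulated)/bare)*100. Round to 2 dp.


Savings = ((9058-1489)/9058)*100 = 83.56 %

83.56 %


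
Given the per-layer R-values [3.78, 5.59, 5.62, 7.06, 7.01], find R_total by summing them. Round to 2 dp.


R_total = 3.78 + 5.59 + 5.62 + 7.06 + 7.01 = 29.06

29.06


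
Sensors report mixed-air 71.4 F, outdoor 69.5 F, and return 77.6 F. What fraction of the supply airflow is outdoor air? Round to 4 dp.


frac = (71.4 - 77.6) / (69.5 - 77.6) = 0.7654

0.7654


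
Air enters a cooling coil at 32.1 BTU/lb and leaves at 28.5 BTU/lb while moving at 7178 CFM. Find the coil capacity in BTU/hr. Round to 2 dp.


Q = 4.5 * 7178 * (32.1 - 28.5) = 116283.60 BTU/hr

116283.60 BTU/hr


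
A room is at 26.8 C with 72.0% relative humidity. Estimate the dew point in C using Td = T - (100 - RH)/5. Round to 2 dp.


Td = 26.8 - (100-72.0)/5 = 21.20 C

21.20 C


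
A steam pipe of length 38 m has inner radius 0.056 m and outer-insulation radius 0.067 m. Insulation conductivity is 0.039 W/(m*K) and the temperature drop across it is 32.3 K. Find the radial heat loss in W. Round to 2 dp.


Q = 2*pi*0.039*38*32.3/ln(0.067/0.056) = 1677.07 W

1677.07 W


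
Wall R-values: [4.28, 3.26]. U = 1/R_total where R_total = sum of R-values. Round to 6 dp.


R_total = 4.28 + 3.26 = 7.54
U = 1/7.54 = 0.132626

0.132626


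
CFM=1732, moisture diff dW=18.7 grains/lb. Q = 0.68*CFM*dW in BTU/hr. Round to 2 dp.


Q = 0.68 * 1732 * 18.7 = 22024.11 BTU/hr

22024.11 BTU/hr


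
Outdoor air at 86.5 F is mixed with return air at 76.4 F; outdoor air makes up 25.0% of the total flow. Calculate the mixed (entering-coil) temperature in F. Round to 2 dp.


T_mix = 76.4 + (25.0/100)*(86.5-76.4) = 78.93 F

78.93 F


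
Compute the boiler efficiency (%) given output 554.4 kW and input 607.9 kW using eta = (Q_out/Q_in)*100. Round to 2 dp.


eta = (554.4/607.9)*100 = 91.20 %

91.20 %


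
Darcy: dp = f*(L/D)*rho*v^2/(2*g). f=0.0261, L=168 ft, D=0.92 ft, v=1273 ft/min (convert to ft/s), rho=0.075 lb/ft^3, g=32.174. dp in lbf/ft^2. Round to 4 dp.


v_fps = 1273/60 = 21.2167 ft/s
dp = 0.0261*(168/0.92)*0.075*21.2167^2/(2*32.174) = 2.5006 lbf/ft^2

2.5006 lbf/ft^2


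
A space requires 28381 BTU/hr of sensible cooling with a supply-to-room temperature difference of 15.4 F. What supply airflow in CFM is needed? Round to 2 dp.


CFM = 28381 / (1.08 * 15.4) = 1706.41

1706.41 CFM


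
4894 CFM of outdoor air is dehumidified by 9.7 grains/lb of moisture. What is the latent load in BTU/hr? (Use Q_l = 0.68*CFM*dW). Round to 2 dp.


Q = 0.68 * 4894 * 9.7 = 32280.82 BTU/hr

32280.82 BTU/hr


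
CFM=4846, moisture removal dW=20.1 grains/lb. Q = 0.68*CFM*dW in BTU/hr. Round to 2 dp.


Q = 0.68 * 4846 * 20.1 = 66235.13 BTU/hr

66235.13 BTU/hr


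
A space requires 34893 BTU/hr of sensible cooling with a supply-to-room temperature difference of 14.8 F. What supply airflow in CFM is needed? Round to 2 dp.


CFM = 34893 / (1.08 * 14.8) = 2183.00

2183.00 CFM


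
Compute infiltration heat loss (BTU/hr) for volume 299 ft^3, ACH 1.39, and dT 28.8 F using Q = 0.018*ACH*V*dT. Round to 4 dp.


Q = 0.018 * 1.39 * 299 * 28.8 = 215.4522 BTU/hr

215.4522 BTU/hr


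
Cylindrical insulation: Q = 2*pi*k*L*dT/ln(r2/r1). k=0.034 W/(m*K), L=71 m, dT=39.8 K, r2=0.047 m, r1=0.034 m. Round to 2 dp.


Q = 2*pi*0.034*71*39.8/ln(0.047/0.034) = 1864.41 W

1864.41 W


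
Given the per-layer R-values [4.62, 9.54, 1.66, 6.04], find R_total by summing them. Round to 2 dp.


R_total = 4.62 + 9.54 + 1.66 + 6.04 = 21.86

21.86


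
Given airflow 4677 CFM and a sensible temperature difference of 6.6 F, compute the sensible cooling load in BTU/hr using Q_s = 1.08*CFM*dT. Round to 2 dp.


Q = 1.08 * 4677 * 6.6 = 33337.66 BTU/hr

33337.66 BTU/hr


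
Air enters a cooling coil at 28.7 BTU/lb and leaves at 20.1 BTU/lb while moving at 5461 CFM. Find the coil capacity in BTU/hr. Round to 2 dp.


Q = 4.5 * 5461 * (28.7 - 20.1) = 211340.70 BTU/hr

211340.70 BTU/hr


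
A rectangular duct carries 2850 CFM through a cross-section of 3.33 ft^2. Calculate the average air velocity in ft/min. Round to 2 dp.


V = 2850 / 3.33 = 855.86 ft/min

855.86 ft/min


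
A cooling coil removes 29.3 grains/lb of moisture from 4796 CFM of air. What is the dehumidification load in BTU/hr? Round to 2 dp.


Q = 0.68 * 4796 * 29.3 = 95555.50 BTU/hr

95555.50 BTU/hr


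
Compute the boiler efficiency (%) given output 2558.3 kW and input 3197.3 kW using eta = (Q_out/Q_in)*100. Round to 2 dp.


eta = (2558.3/3197.3)*100 = 80.01 %

80.01 %


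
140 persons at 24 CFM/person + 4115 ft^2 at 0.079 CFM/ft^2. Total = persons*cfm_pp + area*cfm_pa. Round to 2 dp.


Total = 140*24 + 4115*0.079 = 3685.09 CFM

3685.09 CFM


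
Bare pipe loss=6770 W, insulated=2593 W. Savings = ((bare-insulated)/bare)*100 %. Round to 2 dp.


Savings = ((6770-2593)/6770)*100 = 61.70 %

61.70 %


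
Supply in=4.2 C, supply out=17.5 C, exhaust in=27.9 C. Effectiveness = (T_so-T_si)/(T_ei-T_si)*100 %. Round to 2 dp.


eff = (17.5-4.2)/(27.9-4.2)*100 = 56.12 %

56.12 %


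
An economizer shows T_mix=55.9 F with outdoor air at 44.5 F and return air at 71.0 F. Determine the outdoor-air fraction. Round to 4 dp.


frac = (55.9 - 71.0) / (44.5 - 71.0) = 0.5698

0.5698
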